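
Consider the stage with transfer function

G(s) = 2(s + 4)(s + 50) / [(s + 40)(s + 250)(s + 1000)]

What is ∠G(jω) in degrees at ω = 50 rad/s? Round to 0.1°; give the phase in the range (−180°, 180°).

At s = jω = j50:
zero (s+4): 4 + j50 → |·| = √(4²+50²) = √2516 ≈ 50.16, ∠ = arctan(50/4) ≈ 85.43°
zero (s+50): 50 + j50 → |·| = √(50²+50²) = √5000 ≈ 70.711, ∠ = arctan(50/50) ≈ 45.00°
pole (s+40): 40 + j50 → |·| = √(40²+50²) = √4100 ≈ 64.031, ∠ = arctan(50/40) ≈ 51.34°
pole (s+250): 250 + j50 → |·| = √(250²+50²) = √65000 ≈ 254.95, ∠ = arctan(50/250) ≈ 11.31°
pole (s+1000): 1000 + j50 → |·| = √(1000²+50²) = √1002500 ≈ 1001.2, ∠ = arctan(50/1000) ≈ 2.86°
∠G = 130.43° − 65.51° = 64.92°

64.9°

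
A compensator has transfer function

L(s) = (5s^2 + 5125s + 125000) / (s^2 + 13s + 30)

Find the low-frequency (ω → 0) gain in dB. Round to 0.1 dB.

L(0) = 125000 / 30 ≈ 4166.7
20 log₁₀(4166.7) ≈ 72.40 dB

72.4 dB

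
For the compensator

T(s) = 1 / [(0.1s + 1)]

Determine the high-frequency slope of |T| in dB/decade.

Each pole contributes −20 dB/decade at high frequency; each zero contributes +20 dB/decade.
Net: 0 zero(s) − 1 pole(s) → -20 dB/decade.

-20 dB/decade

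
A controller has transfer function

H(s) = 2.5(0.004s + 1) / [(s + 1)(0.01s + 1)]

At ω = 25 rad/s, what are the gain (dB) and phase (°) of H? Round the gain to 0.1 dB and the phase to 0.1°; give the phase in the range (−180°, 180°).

At ω = 25 rad/s:
zero (1 + j25·0.004) = 1 + j0.1 → |·| ≈ 1.005, ∠ ≈ 5.71°
pole (1 + j25·1) = 1 + j25 → |·| ≈ 25.02, ∠ ≈ 87.71°
pole (1 + j25·0.01) = 1 + j0.25 → |·| ≈ 1.0308, ∠ ≈ 14.04°
|H| = 2.5 · 1.005 / (25.02 · 1.0308) ≈ 0.097419
Gain = 20 log₁₀(0.097419) ≈ -20.23 dB
∠H = (5.71°) − (87.71° + 14.04°) = -96.04°

-20.2 dB, -96.0°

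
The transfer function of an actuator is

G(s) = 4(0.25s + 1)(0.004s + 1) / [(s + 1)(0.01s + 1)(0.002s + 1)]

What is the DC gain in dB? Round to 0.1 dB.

12.0 dB

G(0) = 4 · 1 / 1 = 4
20 log₁₀(4) ≈ 12.04 dB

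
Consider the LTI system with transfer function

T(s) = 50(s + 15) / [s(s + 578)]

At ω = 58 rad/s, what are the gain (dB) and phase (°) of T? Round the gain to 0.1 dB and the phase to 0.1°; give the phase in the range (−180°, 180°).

At s = jω = j58:
zero (s+15): 15 + j58 → |·| = √(15²+58²) = √3589 ≈ 59.908, ∠ = arctan(58/15) ≈ 75.50°
pole (s+578): 578 + j58 → |·| = √(578²+58²) = √337448 ≈ 580.9, ∠ = arctan(58/578) ≈ 5.73°
pole at origin: |s| = 58, ∠ = 90.00° (in denominator)
|T| = 50 · 59.908 / 33692 ≈ 0.088905
Gain = 20 log₁₀(0.088905) ≈ -21.02 dB
∠T = 75.50° − 95.73° = -20.23°

-21.0 dB, -20.2°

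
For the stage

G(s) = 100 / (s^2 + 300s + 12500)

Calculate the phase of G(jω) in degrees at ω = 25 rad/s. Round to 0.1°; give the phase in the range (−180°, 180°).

Substitute s = j25:
Numerator: 100 = 100 + j0
Denominator: (j25)^2 + 300(j25) + 12500 = 11875 + j7500
|N| = √(100² + 0²) ≈ 100, ∠N ≈ 0.00°
|D| = √(11875² + 7500²) ≈ 14045, ∠D ≈ 32.28°
∠G = 0.00° − 32.28° = -32.28°

-32.3°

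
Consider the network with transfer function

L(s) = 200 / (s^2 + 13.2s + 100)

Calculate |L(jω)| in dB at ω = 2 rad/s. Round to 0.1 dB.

6.1 dB

At s = jω = j2:
quadratic: (j2)² + 13.2·j2 + 100 = 96 + j26.4 → |·| ≈ 99.564, ∠ ≈ 15.38°
|L| = 200 / 99.564 ≈ 2.0088
Gain = 20 log₁₀(2.0088) ≈ 6.06 dB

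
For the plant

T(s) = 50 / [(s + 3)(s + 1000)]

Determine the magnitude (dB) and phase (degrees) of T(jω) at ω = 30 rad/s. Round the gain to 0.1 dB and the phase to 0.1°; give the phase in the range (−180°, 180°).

At s = jω = j30:
pole (s+3): 3 + j30 → |·| = √(3²+30²) = √909 ≈ 30.15, ∠ = arctan(30/3) ≈ 84.29°
pole (s+1000): 1000 + j30 → |·| = √(1000²+30²) = √1000900 ≈ 1000.4, ∠ = arctan(30/1000) ≈ 1.72°
|T| = 50 / 30162 ≈ 0.0016577
Gain = 20 log₁₀(0.0016577) ≈ -55.61 dB
∠T = 0.00° − 86.01° = -86.01°

-55.6 dB, -86.0°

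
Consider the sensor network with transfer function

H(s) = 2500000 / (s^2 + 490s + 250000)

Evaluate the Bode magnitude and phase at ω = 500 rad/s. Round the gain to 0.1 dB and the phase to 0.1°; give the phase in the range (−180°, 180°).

20.2 dB, -90.0°

At s = jω = j500:
quadratic: (j500)² + 490·j500 + 250000 = 0 + j245000 → |·| ≈ 2.45e+05, ∠ ≈ 90.00°
|H| = 2500000 / 2.45e+05 ≈ 10.204
Gain = 20 log₁₀(10.204) ≈ 20.18 dB
∠H = 0.00° − 90.00° = -90.00°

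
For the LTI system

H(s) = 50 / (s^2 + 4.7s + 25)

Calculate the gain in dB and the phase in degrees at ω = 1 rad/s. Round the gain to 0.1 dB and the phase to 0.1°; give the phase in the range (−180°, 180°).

6.2 dB, -11.1°

At s = jω = j1:
quadratic: (j1)² + 4.7·j1 + 25 = 24 + j4.7 → |·| ≈ 24.456, ∠ ≈ 11.08°
|H| = 50 / 24.456 ≈ 2.0445
Gain = 20 log₁₀(2.0445) ≈ 6.21 dB
∠H = 0.00° − 11.08° = -11.08°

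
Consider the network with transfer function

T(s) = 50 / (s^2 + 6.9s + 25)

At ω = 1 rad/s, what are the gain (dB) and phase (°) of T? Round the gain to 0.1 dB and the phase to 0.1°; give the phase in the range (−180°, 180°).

At s = jω = j1:
quadratic: (j1)² + 6.9·j1 + 25 = 24 + j6.9 → |·| ≈ 24.972, ∠ ≈ 16.04°
|T| = 50 / 24.972 ≈ 2.0022
Gain = 20 log₁₀(2.0022) ≈ 6.03 dB
∠T = 0.00° − 16.04° = -16.04°

6.0 dB, -16.0°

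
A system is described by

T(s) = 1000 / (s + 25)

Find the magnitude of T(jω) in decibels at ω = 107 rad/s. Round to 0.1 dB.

19.2 dB

At s = jω = j107:
pole (s+25): 25 + j107 → |·| = √(25²+107²) = √12074 ≈ 109.88, ∠ = arctan(107/25) ≈ 76.85°
|T| = 1000 / 109.88 ≈ 9.1008
Gain = 20 log₁₀(9.1008) ≈ 19.18 dB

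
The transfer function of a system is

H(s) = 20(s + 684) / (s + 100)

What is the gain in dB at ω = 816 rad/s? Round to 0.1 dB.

28.3 dB

At s = jω = j816:
zero (s+684): 684 + j816 → |·| = √(684²+816²) = √1133712 ≈ 1064.8, ∠ = arctan(816/684) ≈ 50.03°
pole (s+100): 100 + j816 → |·| = √(100²+816²) = √675856 ≈ 822.1, ∠ = arctan(816/100) ≈ 83.01°
|H| = 20 · 1064.8 / 822.1 ≈ 25.904
Gain = 20 log₁₀(25.904) ≈ 28.27 dB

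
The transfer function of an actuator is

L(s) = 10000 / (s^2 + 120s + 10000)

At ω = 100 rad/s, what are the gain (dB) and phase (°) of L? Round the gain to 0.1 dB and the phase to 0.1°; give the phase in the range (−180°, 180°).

At s = jω = j100:
quadratic: (j100)² + 120·j100 + 10000 = 0 + j12000 → |·| ≈ 12000, ∠ ≈ 90.00°
|L| = 10000 / 12000 ≈ 0.83333
Gain = 20 log₁₀(0.83333) ≈ -1.58 dB
∠L = 0.00° − 90.00° = -90.00°

-1.6 dB, -90.0°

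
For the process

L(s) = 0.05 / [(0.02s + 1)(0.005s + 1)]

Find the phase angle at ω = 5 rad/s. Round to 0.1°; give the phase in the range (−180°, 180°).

At ω = 5 rad/s:
pole (1 + j5·0.02) = 1 + j0.1 → |·| ≈ 1.005, ∠ ≈ 5.71°
pole (1 + j5·0.005) = 1 + j0.025 → |·| ≈ 1.0003, ∠ ≈ 1.43°
∠L = (0°) − (5.71° + 1.43°) = -7.14°

-7.1°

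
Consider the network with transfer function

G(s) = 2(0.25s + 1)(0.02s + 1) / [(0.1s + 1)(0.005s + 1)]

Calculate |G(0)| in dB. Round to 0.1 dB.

G(0) = 2 · 1 / 1 = 2
20 log₁₀(2) ≈ 6.02 dB

6.0 dB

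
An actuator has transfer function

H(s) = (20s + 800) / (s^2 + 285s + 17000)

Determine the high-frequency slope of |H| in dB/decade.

Each pole contributes −20 dB/decade at high frequency; each zero contributes +20 dB/decade.
Net: 1 zero(s) − 2 pole(s) → -20 dB/decade.

-20 dB/decade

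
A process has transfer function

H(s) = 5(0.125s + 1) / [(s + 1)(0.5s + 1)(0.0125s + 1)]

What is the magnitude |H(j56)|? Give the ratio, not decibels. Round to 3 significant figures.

At ω = 56 rad/s:
zero (1 + j56·0.125) = 1 + j7 → |·| ≈ 7.0711, ∠ ≈ 81.87°
pole (1 + j56·1) = 1 + j56 → |·| ≈ 56.009, ∠ ≈ 88.98°
pole (1 + j56·0.5) = 1 + j28 → |·| ≈ 28.018, ∠ ≈ 87.95°
pole (1 + j56·0.0125) = 1 + j0.7 → |·| ≈ 1.2207, ∠ ≈ 34.99°
|H| = 5 · 7.0711 / (56.009 · 28.018 · 1.2207) ≈ 0.018457

0.0185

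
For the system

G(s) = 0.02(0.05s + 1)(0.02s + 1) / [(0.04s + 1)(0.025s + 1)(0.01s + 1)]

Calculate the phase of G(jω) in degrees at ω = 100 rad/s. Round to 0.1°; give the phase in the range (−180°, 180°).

At ω = 100 rad/s:
zero (1 + j100·0.05) = 1 + j5 → |·| ≈ 5.099, ∠ ≈ 78.69°
zero (1 + j100·0.02) = 1 + j2 → |·| ≈ 2.2361, ∠ ≈ 63.43°
pole (1 + j100·0.04) = 1 + j4 → |·| ≈ 4.1231, ∠ ≈ 75.96°
pole (1 + j100·0.025) = 1 + j2.5 → |·| ≈ 2.6926, ∠ ≈ 68.20°
pole (1 + j100·0.01) = 1 + j1 → |·| ≈ 1.4142, ∠ ≈ 45.00°
∠G = (78.69° + 63.43°) − (75.96° + 68.20° + 45.00°) = -47.04°

-47.0°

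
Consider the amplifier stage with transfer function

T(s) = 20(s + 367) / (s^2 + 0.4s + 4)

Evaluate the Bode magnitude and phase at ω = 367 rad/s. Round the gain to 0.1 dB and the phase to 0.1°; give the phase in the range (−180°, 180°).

At s = jω = j367:
zero (s+367): 367 + j367 → |·| = √(367²+367²) = √269378 ≈ 519.02, ∠ = arctan(367/367) ≈ 45.00°
quadratic: (j367)² + 0.4·j367 + 4 = -134685 + j146.8 → |·| ≈ 1.3469e+05, ∠ ≈ 179.94°
|T| = 20 · 519.02 / 1.3469e+05 ≈ 0.077069
Gain = 20 log₁₀(0.077069) ≈ -22.26 dB
∠T = 45.00° − 179.94° = -134.94°

-22.3 dB, -134.9°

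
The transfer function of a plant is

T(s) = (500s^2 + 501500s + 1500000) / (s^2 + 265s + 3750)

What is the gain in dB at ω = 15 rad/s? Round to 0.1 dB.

63.2 dB

Substitute s = j15:
Numerator: 500(j15)^2 + 501500(j15) + 1500000 = 1387500 + j7522500
Denominator: (j15)^2 + 265(j15) + 3750 = 3525 + j3975
|N| = √(1387500² + 7522500²) ≈ 7.6494e+06, ∠N ≈ 79.55°
|D| = √(3525² + 3975²) ≈ 5312.8, ∠D ≈ 48.43°
|T| = 7.6494e+06 / 5312.8 ≈ 1439.8
Gain = 20 log₁₀(1439.8) ≈ 63.17 dB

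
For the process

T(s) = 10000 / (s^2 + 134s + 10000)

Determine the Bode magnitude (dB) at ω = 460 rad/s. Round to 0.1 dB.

-26.5 dB

At s = jω = j460:
quadratic: (j460)² + 134·j460 + 10000 = -201600 + j61640 → |·| ≈ 2.1081e+05, ∠ ≈ 163.00°
|T| = 10000 / 2.1081e+05 ≈ 0.047436
Gain = 20 log₁₀(0.047436) ≈ -26.48 dB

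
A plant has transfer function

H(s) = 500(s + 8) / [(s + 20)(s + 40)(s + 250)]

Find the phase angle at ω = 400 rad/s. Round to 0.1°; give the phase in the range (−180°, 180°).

-140.6°

At s = jω = j400:
zero (s+8): 8 + j400 → |·| = √(8²+400²) = √160064 ≈ 400.08, ∠ = arctan(400/8) ≈ 88.85°
pole (s+20): 20 + j400 → |·| = √(20²+400²) = √160400 ≈ 400.5, ∠ = arctan(400/20) ≈ 87.14°
pole (s+40): 40 + j400 → |·| = √(40²+400²) = √161600 ≈ 402, ∠ = arctan(400/40) ≈ 84.29°
pole (s+250): 250 + j400 → |·| = √(250²+400²) = √222500 ≈ 471.7, ∠ = arctan(400/250) ≈ 57.99°
∠H = 88.85° − 229.42° = -140.57°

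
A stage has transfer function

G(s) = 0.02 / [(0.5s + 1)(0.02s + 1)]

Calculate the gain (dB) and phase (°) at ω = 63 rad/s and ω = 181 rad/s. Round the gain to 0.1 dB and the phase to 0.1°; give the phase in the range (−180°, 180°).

ω = 63: -68.1 dB, -139.7°; ω = 181: -84.6 dB, -163.9°

At ω = 63 rad/s:
pole (1 + j63·0.5) = 1 + j31.5 → |·| ≈ 31.516, ∠ ≈ 88.18°
pole (1 + j63·0.02) = 1 + j1.26 → |·| ≈ 1.6086, ∠ ≈ 51.56°
|G| = 0.02 · 1 / (31.516 · 1.6086) ≈ 0.0003945
Gain = 20 log₁₀(0.0003945) ≈ -68.08 dB
∠G = (0°) − (88.18° + 51.56°) = -139.74°

At ω = 181 rad/s:
pole (1 + j181·0.5) = 1 + j90.5 → |·| ≈ 90.506, ∠ ≈ 89.37°
pole (1 + j181·0.02) = 1 + j3.62 → |·| ≈ 3.7556, ∠ ≈ 74.56°
|G| = 0.02 · 1 / (90.506 · 3.7556) ≈ 5.884e-05
Gain = 20 log₁₀(5.884e-05) ≈ -84.61 dB
∠G = (0°) − (89.37° + 74.56°) = -163.93°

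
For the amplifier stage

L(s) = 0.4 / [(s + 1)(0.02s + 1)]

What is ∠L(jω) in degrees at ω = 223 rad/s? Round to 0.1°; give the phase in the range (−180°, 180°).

At ω = 223 rad/s:
pole (1 + j223·1) = 1 + j223 → |·| ≈ 223, ∠ ≈ 89.74°
pole (1 + j223·0.02) = 1 + j4.46 → |·| ≈ 4.5707, ∠ ≈ 77.36°
∠L = (0°) − (89.74° + 77.36°) = -167.10°

-167.1°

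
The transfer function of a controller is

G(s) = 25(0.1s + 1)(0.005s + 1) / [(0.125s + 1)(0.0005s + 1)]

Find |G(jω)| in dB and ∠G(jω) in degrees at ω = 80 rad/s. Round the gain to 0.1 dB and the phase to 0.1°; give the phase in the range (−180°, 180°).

26.7 dB, 18.1°

At ω = 80 rad/s:
zero (1 + j80·0.1) = 1 + j8 → |·| ≈ 8.0623, ∠ ≈ 82.87°
zero (1 + j80·0.005) = 1 + j0.4 → |·| ≈ 1.077, ∠ ≈ 21.80°
pole (1 + j80·0.125) = 1 + j10 → |·| ≈ 10.05, ∠ ≈ 84.29°
pole (1 + j80·0.0005) = 1 + j0.04 → |·| ≈ 1.0008, ∠ ≈ 2.29°
|G| = 25 · 8.0623 · 1.077 / (10.05 · 1.0008) ≈ 21.582
Gain = 20 log₁₀(21.582) ≈ 26.68 dB
∠G = (82.87° + 21.80°) − (84.29° + 2.29°) = 18.09°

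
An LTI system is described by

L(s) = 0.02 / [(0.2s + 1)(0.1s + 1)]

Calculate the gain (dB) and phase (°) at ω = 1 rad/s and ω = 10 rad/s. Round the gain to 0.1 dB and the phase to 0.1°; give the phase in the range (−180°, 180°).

At ω = 1 rad/s:
pole (1 + j1·0.2) = 1 + j0.2 → |·| ≈ 1.0198, ∠ ≈ 11.31°
pole (1 + j1·0.1) = 1 + j0.1 → |·| ≈ 1.005, ∠ ≈ 5.71°
|L| = 0.02 · 1 / (1.0198 · 1.005) ≈ 0.019514
Gain = 20 log₁₀(0.019514) ≈ -34.19 dB
∠L = (0°) − (11.31° + 5.71°) = -17.02°

At ω = 10 rad/s:
pole (1 + j10·0.2) = 1 + j2 → |·| ≈ 2.2361, ∠ ≈ 63.43°
pole (1 + j10·0.1) = 1 + j1 → |·| ≈ 1.4142, ∠ ≈ 45.00°
|L| = 0.02 · 1 / (2.2361 · 1.4142) ≈ 0.0063245
Gain = 20 log₁₀(0.0063245) ≈ -43.98 dB
∠L = (0°) − (63.43° + 45.00°) = -108.43°

ω = 1: -34.2 dB, -17.0°; ω = 10: -44.0 dB, -108.4°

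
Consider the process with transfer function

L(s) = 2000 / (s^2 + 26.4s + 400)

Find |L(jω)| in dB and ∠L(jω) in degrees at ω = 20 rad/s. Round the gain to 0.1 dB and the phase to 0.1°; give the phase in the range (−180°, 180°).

At s = jω = j20:
quadratic: (j20)² + 26.4·j20 + 400 = 0 + j528 → |·| ≈ 528, ∠ ≈ 90.00°
|L| = 2000 / 528 ≈ 3.7879
Gain = 20 log₁₀(3.7879) ≈ 11.57 dB
∠L = 0.00° − 90.00° = -90.00°

11.6 dB, -90.0°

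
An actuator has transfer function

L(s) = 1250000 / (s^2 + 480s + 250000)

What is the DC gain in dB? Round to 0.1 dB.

14.0 dB

L(0) = 1250000 / 250000 = 5
20 log₁₀(5) ≈ 13.98 dB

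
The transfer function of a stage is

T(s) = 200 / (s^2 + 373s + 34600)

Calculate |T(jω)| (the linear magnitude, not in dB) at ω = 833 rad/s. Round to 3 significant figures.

Substitute s = j833:
Numerator: 200 = 200 + j0
Denominator: (j833)^2 + 373(j833) + 34600 = -659289 + j310709
|N| = √(200² + 0²) ≈ 200, ∠N ≈ 0.00°
|D| = √(659289² + 310709²) ≈ 7.2884e+05, ∠D ≈ 154.77°
|T| = 200 / 7.2884e+05 ≈ 0.00027441

0.000274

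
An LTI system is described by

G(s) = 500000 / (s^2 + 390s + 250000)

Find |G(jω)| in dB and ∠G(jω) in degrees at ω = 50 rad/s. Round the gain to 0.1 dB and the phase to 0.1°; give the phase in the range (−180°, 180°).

At s = jω = j50:
quadratic: (j50)² + 390·j50 + 250000 = 247500 + j19500 → |·| ≈ 2.4827e+05, ∠ ≈ 4.50°
|G| = 500000 / 2.4827e+05 ≈ 2.0139
Gain = 20 log₁₀(2.0139) ≈ 6.08 dB
∠G = 0.00° − 4.50° = -4.50°

6.1 dB, -4.5°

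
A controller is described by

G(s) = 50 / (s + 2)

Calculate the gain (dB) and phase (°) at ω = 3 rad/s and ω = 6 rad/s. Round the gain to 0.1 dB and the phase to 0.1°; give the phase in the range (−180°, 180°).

ω = 3: 22.8 dB, -56.3°; ω = 6: 18.0 dB, -71.6°

At s = jω = j3:
pole (s+2): 2 + j3 → |·| = √(2²+3²) = √13 ≈ 3.6056, ∠ = arctan(3/2) ≈ 56.31°
|G| = 50 / 3.6056 ≈ 13.867
Gain = 20 log₁₀(13.867) ≈ 22.84 dB
∠G = 0.00° − 56.31° = -56.31°

At s = jω = j6:
pole (s+2): 2 + j6 → |·| = √(2²+6²) = √40 ≈ 6.3246, ∠ = arctan(6/2) ≈ 71.57°
|G| = 50 / 6.3246 ≈ 7.9056
Gain = 20 log₁₀(7.9056) ≈ 17.96 dB
∠G = 0.00° − 71.57° = -71.57°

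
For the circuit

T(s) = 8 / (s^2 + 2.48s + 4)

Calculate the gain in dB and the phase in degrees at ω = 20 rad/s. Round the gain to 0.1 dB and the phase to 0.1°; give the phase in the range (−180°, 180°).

At s = jω = j20:
quadratic: (j20)² + 2.48·j20 + 4 = -396 + j49.6 → |·| ≈ 399.09, ∠ ≈ 172.86°
|T| = 8 / 399.09 ≈ 0.020046
Gain = 20 log₁₀(0.020046) ≈ -33.96 dB
∠T = 0.00° − 172.86° = -172.86°

-34.0 dB, -172.9°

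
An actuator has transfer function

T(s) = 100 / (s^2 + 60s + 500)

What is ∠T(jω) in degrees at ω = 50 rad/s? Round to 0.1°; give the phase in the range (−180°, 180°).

Substitute s = j50:
Numerator: 100 = 100 + j0
Denominator: (j50)^2 + 60(j50) + 500 = -2000 + j3000
|N| = √(100² + 0²) ≈ 100, ∠N ≈ 0.00°
|D| = √(2000² + 3000²) ≈ 3605.6, ∠D ≈ 123.69°
∠T = 0.00° − 123.69° = -123.69°

-123.7°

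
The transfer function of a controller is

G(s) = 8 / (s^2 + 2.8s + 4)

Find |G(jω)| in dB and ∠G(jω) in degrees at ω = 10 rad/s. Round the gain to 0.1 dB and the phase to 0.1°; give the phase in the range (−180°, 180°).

-21.9 dB, -163.7°

At s = jω = j10:
quadratic: (j10)² + 2.8·j10 + 4 = -96 + j28 → |·| ≈ 100, ∠ ≈ 163.74°
|G| = 8 / 100 ≈ 0.08
Gain = 20 log₁₀(0.08) ≈ -21.94 dB
∠G = 0.00° − 163.74° = -163.74°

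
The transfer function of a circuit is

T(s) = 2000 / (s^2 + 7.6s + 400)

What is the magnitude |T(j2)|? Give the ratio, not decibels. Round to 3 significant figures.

At s = jω = j2:
quadratic: (j2)² + 7.6·j2 + 400 = 396 + j15.2 → |·| ≈ 396.29, ∠ ≈ 2.20°
|T| = 2000 / 396.29 ≈ 5.0468

5.05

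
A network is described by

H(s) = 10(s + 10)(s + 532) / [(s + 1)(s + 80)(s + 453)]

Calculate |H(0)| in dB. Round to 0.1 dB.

H(0) = 10·10·532 / (1·80·453) ≈ 1.468
20 log₁₀(1.468) ≈ 3.33 dB

3.3 dB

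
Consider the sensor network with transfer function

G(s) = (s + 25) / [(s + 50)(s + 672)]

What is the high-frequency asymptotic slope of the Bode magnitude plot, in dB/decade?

Each pole contributes −20 dB/decade at high frequency; each zero contributes +20 dB/decade.
Net: 1 zero(s) − 2 pole(s) → -20 dB/decade.

-20 dB/decade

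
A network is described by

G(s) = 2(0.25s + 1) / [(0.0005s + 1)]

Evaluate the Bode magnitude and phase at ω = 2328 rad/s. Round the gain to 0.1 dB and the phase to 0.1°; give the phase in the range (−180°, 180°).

At ω = 2328 rad/s:
zero (1 + j2328·0.25) = 1 + j582 → |·| ≈ 582, ∠ ≈ 89.90°
pole (1 + j2328·0.0005) = 1 + j1.164 → |·| ≈ 1.5346, ∠ ≈ 49.33°
|G| = 2 · 582 / (1.5346) ≈ 758.5
Gain = 20 log₁₀(758.5) ≈ 57.60 dB
∠G = (89.90°) − (49.33°) = 40.57°

57.6 dB, 40.6°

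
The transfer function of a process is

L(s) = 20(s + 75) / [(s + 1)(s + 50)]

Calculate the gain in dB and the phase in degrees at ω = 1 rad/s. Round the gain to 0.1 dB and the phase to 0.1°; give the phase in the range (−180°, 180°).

At s = jω = j1:
zero (s+75): 75 + j1 → |·| = √(75²+1²) = √5626 ≈ 75.007, ∠ = arctan(1/75) ≈ 0.76°
pole (s+1): 1 + j1 → |·| = √(1²+1²) = √2 ≈ 1.4142, ∠ = arctan(1/1) ≈ 45.00°
pole (s+50): 50 + j1 → |·| = √(50²+1²) = √2501 ≈ 50.01, ∠ = arctan(1/50) ≈ 1.15°
|L| = 20 · 75.007 / 70.724 ≈ 21.211
Gain = 20 log₁₀(21.211) ≈ 26.53 dB
∠L = 0.76° − 46.15° = -45.39°

26.5 dB, -45.4°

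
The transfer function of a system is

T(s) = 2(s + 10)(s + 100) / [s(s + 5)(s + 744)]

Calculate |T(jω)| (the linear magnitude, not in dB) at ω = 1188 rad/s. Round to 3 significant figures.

At s = jω = j1188:
zero (s+10): 10 + j1188 → |·| = √(10²+1188²) = √1411444 ≈ 1188, ∠ = arctan(1188/10) ≈ 89.52°
zero (s+100): 100 + j1188 → |·| = √(100²+1188²) = √1421344 ≈ 1192.2, ∠ = arctan(1188/100) ≈ 85.19°
pole (s+5): 5 + j1188 → |·| = √(5²+1188²) = √1411369 ≈ 1188, ∠ = arctan(1188/5) ≈ 89.76°
pole (s+744): 744 + j1188 → |·| = √(744²+1188²) = √1964880 ≈ 1401.7, ∠ = arctan(1188/744) ≈ 57.94°
pole at origin: |s| = 1188, ∠ = 90.00° (in denominator)
|T| = 2 · 1.4163e+06 / 1.9783e+09 ≈ 0.0014318

0.00143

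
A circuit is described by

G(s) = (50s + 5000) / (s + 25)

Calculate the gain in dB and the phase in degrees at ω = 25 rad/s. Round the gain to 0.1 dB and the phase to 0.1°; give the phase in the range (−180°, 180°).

Substitute s = j25:
Numerator: 50(j25) + 5000 = 5000 + j1250
Denominator: (j25) + 25 = 25 + j25
|N| = √(5000² + 1250²) ≈ 5153.9, ∠N ≈ 14.04°
|D| = √(25² + 25²) ≈ 35.355, ∠D ≈ 45.00°
|G| = 5153.9 / 35.355 ≈ 145.78
Gain = 20 log₁₀(145.78) ≈ 43.27 dB
∠G = 14.04° − 45.00° = -30.96°

43.3 dB, -31.0°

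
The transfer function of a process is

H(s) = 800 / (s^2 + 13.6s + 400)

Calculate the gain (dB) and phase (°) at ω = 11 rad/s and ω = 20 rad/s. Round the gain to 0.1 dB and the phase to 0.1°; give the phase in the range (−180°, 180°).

ω = 11: 8.1 dB, -28.2°; ω = 20: 9.4 dB, -90.0°

At s = jω = j11:
quadratic: (j11)² + 13.6·j11 + 400 = 279 + j149.6 → |·| ≈ 316.58, ∠ ≈ 28.20°
|H| = 800 / 316.58 ≈ 2.527
Gain = 20 log₁₀(2.527) ≈ 8.05 dB
∠H = 0.00° − 28.20° = -28.20°

At s = jω = j20:
quadratic: (j20)² + 13.6·j20 + 400 = 0 + j272 → |·| ≈ 272, ∠ ≈ 90.00°
|H| = 800 / 272 ≈ 2.9412
Gain = 20 log₁₀(2.9412) ≈ 9.37 dB
∠H = 0.00° − 90.00° = -90.00°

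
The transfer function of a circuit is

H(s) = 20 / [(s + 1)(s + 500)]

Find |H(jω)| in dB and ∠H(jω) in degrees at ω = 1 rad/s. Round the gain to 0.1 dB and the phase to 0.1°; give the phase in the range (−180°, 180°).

At s = jω = j1:
pole (s+1): 1 + j1 → |·| = √(1²+1²) = √2 ≈ 1.4142, ∠ = arctan(1/1) ≈ 45.00°
pole (s+500): 500 + j1 → |·| = √(500²+1²) = √250001 ≈ 500, ∠ = arctan(1/500) ≈ 0.11°
|H| = 20 / 707.1 ≈ 0.028285
Gain = 20 log₁₀(0.028285) ≈ -30.97 dB
∠H = 0.00° − 45.11° = -45.11°

-31.0 dB, -45.1°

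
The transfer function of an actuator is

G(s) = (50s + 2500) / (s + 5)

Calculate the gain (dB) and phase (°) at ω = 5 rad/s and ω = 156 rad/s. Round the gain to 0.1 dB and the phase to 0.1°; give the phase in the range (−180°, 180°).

ω = 5: 51.0 dB, -39.3°; ω = 156: 34.4 dB, -15.9°

Substitute s = j5:
Numerator: 50(j5) + 2500 = 2500 + j250
Denominator: (j5) + 5 = 5 + j5
|N| = √(2500² + 250²) ≈ 2512.5, ∠N ≈ 5.71°
|D| = √(5² + 5²) ≈ 7.0711, ∠D ≈ 45.00°
|G| = 2512.5 / 7.0711 ≈ 355.32
Gain = 20 log₁₀(355.32) ≈ 51.01 dB
∠G = 5.71° − 45.00° = -39.29°

Substitute s = j156:
Numerator: 50(j156) + 2500 = 2500 + j7800
Denominator: (j156) + 5 = 5 + j156
|N| = √(2500² + 7800²) ≈ 8190.8, ∠N ≈ 72.23°
|D| = √(5² + 156²) ≈ 156.08, ∠D ≈ 88.16°
|G| = 8190.8 / 156.08 ≈ 52.478
Gain = 20 log₁₀(52.478) ≈ 34.40 dB
∠G = 72.23° − 88.16° = -15.93°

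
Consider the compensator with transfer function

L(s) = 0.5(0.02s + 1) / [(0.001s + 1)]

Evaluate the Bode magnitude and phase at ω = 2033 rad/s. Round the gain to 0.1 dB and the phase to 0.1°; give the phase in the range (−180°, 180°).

19.1 dB, 24.8°

At ω = 2033 rad/s:
zero (1 + j2033·0.02) = 1 + j40.66 → |·| ≈ 40.672, ∠ ≈ 88.59°
pole (1 + j2033·0.001) = 1 + j2.033 → |·| ≈ 2.2656, ∠ ≈ 63.81°
|L| = 0.5 · 40.672 / (2.2656) ≈ 8.976
Gain = 20 log₁₀(8.976) ≈ 19.06 dB
∠L = (88.59°) − (63.81°) = 24.78°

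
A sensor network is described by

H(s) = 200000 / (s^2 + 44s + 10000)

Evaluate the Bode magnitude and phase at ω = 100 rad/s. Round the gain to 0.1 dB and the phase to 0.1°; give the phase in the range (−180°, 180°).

33.2 dB, -90.0°

At s = jω = j100:
quadratic: (j100)² + 44·j100 + 10000 = 0 + j4400 → |·| ≈ 4400, ∠ ≈ 90.00°
|H| = 200000 / 4400 ≈ 45.455
Gain = 20 log₁₀(45.455) ≈ 33.15 dB
∠H = 0.00° − 90.00° = -90.00°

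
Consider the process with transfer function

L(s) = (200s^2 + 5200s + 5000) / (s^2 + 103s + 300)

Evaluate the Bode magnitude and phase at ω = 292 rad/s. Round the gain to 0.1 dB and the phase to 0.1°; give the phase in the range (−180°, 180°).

Substitute s = j292:
Numerator: 200(j292)^2 + 5200(j292) + 5000 = -17047800 + j1518400
Denominator: (j292)^2 + 103(j292) + 300 = -84964 + j30076
|N| = √(17047800² + 1518400²) ≈ 1.7115e+07, ∠N ≈ 174.91°
|D| = √(84964² + 30076²) ≈ 90130, ∠D ≈ 160.51°
|L| = 1.7115e+07 / 90130 ≈ 189.89
Gain = 20 log₁₀(189.89) ≈ 45.57 dB
∠L = 174.91° − 160.51° = 14.40°

45.6 dB, 14.4°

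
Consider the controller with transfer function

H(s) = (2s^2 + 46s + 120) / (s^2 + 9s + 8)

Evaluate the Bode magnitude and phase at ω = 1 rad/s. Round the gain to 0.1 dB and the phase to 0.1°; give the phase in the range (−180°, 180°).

Substitute s = j1:
Numerator: 2(j1)^2 + 46(j1) + 120 = 118 + j46
Denominator: (j1)^2 + 9(j1) + 8 = 7 + j9
|N| = √(118² + 46²) ≈ 126.65, ∠N ≈ 21.30°
|D| = √(7² + 9²) ≈ 11.402, ∠D ≈ 52.13°
|H| = 126.65 / 11.402 ≈ 11.108
Gain = 20 log₁₀(11.108) ≈ 20.91 dB
∠H = 21.30° − 52.13° = -30.83°

20.9 dB, -30.8°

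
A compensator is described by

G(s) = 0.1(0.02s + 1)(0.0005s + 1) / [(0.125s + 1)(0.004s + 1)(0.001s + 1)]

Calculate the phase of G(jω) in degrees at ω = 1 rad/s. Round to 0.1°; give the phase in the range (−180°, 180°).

-6.2°

At ω = 1 rad/s:
zero (1 + j1·0.02) = 1 + j0.02 → |·| ≈ 1.0002, ∠ ≈ 1.15°
zero (1 + j1·0.0005) = 1 + j0.0005 → |·| ≈ 1, ∠ ≈ 0.03°
pole (1 + j1·0.125) = 1 + j0.125 → |·| ≈ 1.0078, ∠ ≈ 7.13°
pole (1 + j1·0.004) = 1 + j0.004 → |·| ≈ 1, ∠ ≈ 0.23°
pole (1 + j1·0.001) = 1 + j0.001 → |·| ≈ 1, ∠ ≈ 0.06°
∠G = (1.15° + 0.03°) − (7.13° + 0.23° + 0.06°) = -6.24°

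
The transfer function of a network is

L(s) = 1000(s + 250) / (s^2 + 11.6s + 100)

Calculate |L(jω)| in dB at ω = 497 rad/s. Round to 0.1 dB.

7.1 dB

At s = jω = j497:
zero (s+250): 250 + j497 → |·| = √(250²+497²) = √309509 ≈ 556.34, ∠ = arctan(497/250) ≈ 63.30°
quadratic: (j497)² + 11.6·j497 + 100 = -246909 + j5765.2 → |·| ≈ 2.4698e+05, ∠ ≈ 178.66°
|L| = 1000 · 556.34 / 2.4698e+05 ≈ 2.2526
Gain = 20 log₁₀(2.2526) ≈ 7.05 dB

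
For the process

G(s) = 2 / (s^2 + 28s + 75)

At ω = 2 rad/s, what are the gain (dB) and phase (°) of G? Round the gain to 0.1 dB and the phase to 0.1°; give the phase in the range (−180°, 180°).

-33.1 dB, -38.3°

Substitute s = j2:
Numerator: 2 = 2 + j0
Denominator: (j2)^2 + 28(j2) + 75 = 71 + j56
|N| = √(2² + 0²) ≈ 2, ∠N ≈ 0.00°
|D| = √(71² + 56²) ≈ 90.427, ∠D ≈ 38.26°
|G| = 2 / 90.427 ≈ 0.022117
Gain = 20 log₁₀(0.022117) ≈ -33.11 dB
∠G = 0.00° − 38.26° = -38.26°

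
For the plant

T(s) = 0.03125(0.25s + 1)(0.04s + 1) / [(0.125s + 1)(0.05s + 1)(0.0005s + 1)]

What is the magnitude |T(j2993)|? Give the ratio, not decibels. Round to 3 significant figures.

0.0278

At ω = 2993 rad/s:
zero (1 + j2993·0.25) = 1 + j748.25 → |·| ≈ 748.25, ∠ ≈ 89.92°
zero (1 + j2993·0.04) = 1 + j119.72 → |·| ≈ 119.72, ∠ ≈ 89.52°
pole (1 + j2993·0.125) = 1 + j374.125 → |·| ≈ 374.13, ∠ ≈ 89.85°
pole (1 + j2993·0.05) = 1 + j149.65 → |·| ≈ 149.65, ∠ ≈ 89.62°
pole (1 + j2993·0.0005) = 1 + j1.4965 → |·| ≈ 1.7999, ∠ ≈ 56.25°
|T| = 0.03125 · 748.25 · 119.72 / (374.13 · 149.65 · 1.7999) ≈ 0.027779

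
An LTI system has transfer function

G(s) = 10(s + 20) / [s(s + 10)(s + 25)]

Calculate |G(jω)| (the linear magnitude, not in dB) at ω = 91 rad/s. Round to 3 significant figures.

At s = jω = j91:
zero (s+20): 20 + j91 → |·| = √(20²+91²) = √8681 ≈ 93.172, ∠ = arctan(91/20) ≈ 77.60°
pole (s+10): 10 + j91 → |·| = √(10²+91²) = √8381 ≈ 91.548, ∠ = arctan(91/10) ≈ 83.73°
pole (s+25): 25 + j91 → |·| = √(25²+91²) = √8906 ≈ 94.372, ∠ = arctan(91/25) ≈ 74.64°
pole at origin: |s| = 91, ∠ = 90.00° (in denominator)
|G| = 10 · 93.172 / 7.862e+05 ≈ 0.0011851

0.00119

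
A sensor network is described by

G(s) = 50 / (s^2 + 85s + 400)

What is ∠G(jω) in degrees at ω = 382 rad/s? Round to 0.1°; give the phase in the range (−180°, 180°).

-167.4°

Substitute s = j382:
Numerator: 50 = 50 + j0
Denominator: (j382)^2 + 85(j382) + 400 = -145524 + j32470
|N| = √(50² + 0²) ≈ 50, ∠N ≈ 0.00°
|D| = √(145524² + 32470²) ≈ 1.491e+05, ∠D ≈ 167.42°
∠G = 0.00° − 167.42° = -167.42°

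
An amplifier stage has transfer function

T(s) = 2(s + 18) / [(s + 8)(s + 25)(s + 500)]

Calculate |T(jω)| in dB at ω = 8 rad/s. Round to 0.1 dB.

At s = jω = j8:
zero (s+18): 18 + j8 → |·| = √(18²+8²) = √388 ≈ 19.698, ∠ = arctan(8/18) ≈ 23.96°
pole (s+8): 8 + j8 → |·| = √(8²+8²) = √128 ≈ 11.314, ∠ = arctan(8/8) ≈ 45.00°
pole (s+25): 25 + j8 → |·| = √(25²+8²) = √689 ≈ 26.249, ∠ = arctan(8/25) ≈ 17.74°
pole (s+500): 500 + j8 → |·| = √(500²+8²) = √250064 ≈ 500.06, ∠ = arctan(8/500) ≈ 0.92°
|T| = 2 · 19.698 / 1.4851e+05 ≈ 0.00026528
Gain = 20 log₁₀(0.00026528) ≈ -71.53 dB

-71.5 dB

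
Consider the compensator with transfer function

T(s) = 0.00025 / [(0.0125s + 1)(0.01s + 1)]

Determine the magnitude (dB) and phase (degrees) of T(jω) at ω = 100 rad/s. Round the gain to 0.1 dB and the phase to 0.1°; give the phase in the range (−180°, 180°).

-79.1 dB, -96.3°

At ω = 100 rad/s:
pole (1 + j100·0.0125) = 1 + j1.25 → |·| ≈ 1.6008, ∠ ≈ 51.34°
pole (1 + j100·0.01) = 1 + j1 → |·| ≈ 1.4142, ∠ ≈ 45.00°
|T| = 0.00025 · 1 / (1.6008 · 1.4142) ≈ 0.00011043
Gain = 20 log₁₀(0.00011043) ≈ -79.14 dB
∠T = (0°) − (51.34° + 45.00°) = -96.34°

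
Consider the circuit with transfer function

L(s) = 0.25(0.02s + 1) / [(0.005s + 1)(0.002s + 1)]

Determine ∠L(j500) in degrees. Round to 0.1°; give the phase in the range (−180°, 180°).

At ω = 500 rad/s:
zero (1 + j500·0.02) = 1 + j10 → |·| ≈ 10.05, ∠ ≈ 84.29°
pole (1 + j500·0.005) = 1 + j2.5 → |·| ≈ 2.6926, ∠ ≈ 68.20°
pole (1 + j500·0.002) = 1 + j1 → |·| ≈ 1.4142, ∠ ≈ 45.00°
∠L = (84.29°) − (68.20° + 45.00°) = -28.91°

-28.9°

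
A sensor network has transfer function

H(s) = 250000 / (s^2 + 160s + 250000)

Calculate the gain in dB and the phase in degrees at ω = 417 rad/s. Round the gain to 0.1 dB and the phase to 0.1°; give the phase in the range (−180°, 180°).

At s = jω = j417:
quadratic: (j417)² + 160·j417 + 250000 = 76111 + j66720 → |·| ≈ 1.0121e+05, ∠ ≈ 41.24°
|H| = 250000 / 1.0121e+05 ≈ 2.4701
Gain = 20 log₁₀(2.4701) ≈ 7.85 dB
∠H = 0.00° − 41.24° = -41.24°

7.9 dB, -41.2°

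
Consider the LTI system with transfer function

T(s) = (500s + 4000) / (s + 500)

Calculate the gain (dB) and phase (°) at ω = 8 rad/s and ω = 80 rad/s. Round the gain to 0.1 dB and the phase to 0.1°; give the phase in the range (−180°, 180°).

Substitute s = j8:
Numerator: 500(j8) + 4000 = 4000 + j4000
Denominator: (j8) + 500 = 500 + j8
|N| = √(4000² + 4000²) ≈ 5656.9, ∠N ≈ 45.00°
|D| = √(500² + 8²) ≈ 500.06, ∠D ≈ 0.92°
|T| = 5656.9 / 500.06 ≈ 11.312
Gain = 20 log₁₀(11.312) ≈ 21.07 dB
∠T = 45.00° − 0.92° = 44.08°

Substitute s = j80:
Numerator: 500(j80) + 4000 = 4000 + j40000
Denominator: (j80) + 500 = 500 + j80
|N| = √(4000² + 40000²) ≈ 40200, ∠N ≈ 84.29°
|D| = √(500² + 80²) ≈ 506.36, ∠D ≈ 9.09°
|T| = 40200 / 506.36 ≈ 79.39
Gain = 20 log₁₀(79.39) ≈ 38.00 dB
∠T = 84.29° − 9.09° = 75.20°

ω = 8: 21.1 dB, 44.1°; ω = 80: 38.0 dB, 75.2°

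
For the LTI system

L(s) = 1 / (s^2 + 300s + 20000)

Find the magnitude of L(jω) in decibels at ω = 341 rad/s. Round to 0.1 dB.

Substitute s = j341:
Numerator: 1 = 1 + j0
Denominator: (j341)^2 + 300(j341) + 20000 = -96281 + j102300
|N| = √(1² + 0²) ≈ 1, ∠N ≈ 0.00°
|D| = √(96281² + 102300²) ≈ 1.4048e+05, ∠D ≈ 133.26°
|L| = 1 / 1.4048e+05 ≈ 7.1185e-06
Gain = 20 log₁₀(7.1185e-06) ≈ -102.95 dB

-103.0 dB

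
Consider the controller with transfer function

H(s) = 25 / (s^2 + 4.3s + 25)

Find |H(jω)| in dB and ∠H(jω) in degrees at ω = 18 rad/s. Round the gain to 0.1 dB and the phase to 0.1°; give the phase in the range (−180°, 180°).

At s = jω = j18:
quadratic: (j18)² + 4.3·j18 + 25 = -299 + j77.4 → |·| ≈ 308.86, ∠ ≈ 165.49°
|H| = 25 / 308.86 ≈ 0.080943
Gain = 20 log₁₀(0.080943) ≈ -21.84 dB
∠H = 0.00° − 165.49° = -165.49°

-21.8 dB, -165.5°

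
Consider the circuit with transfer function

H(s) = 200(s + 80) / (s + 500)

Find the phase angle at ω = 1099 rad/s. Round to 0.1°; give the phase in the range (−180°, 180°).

20.3°

At s = jω = j1099:
zero (s+80): 80 + j1099 → |·| = √(80²+1099²) = √1214201 ≈ 1101.9, ∠ = arctan(1099/80) ≈ 85.84°
pole (s+500): 500 + j1099 → |·| = √(500²+1099²) = √1457801 ≈ 1207.4, ∠ = arctan(1099/500) ≈ 65.54°
∠H = 85.84° − 65.54° = 20.30°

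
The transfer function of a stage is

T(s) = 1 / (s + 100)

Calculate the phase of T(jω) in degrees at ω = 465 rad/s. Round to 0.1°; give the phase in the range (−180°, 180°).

At s = jω = j465:
pole (s+100): 100 + j465 → |·| = √(100²+465²) = √226225 ≈ 475.63, ∠ = arctan(465/100) ≈ 77.86°
∠T = 0.00° − 77.86° = -77.86°

-77.9°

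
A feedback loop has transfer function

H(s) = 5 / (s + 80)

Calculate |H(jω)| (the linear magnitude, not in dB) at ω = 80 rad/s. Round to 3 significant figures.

0.0442

At s = jω = j80:
pole (s+80): 80 + j80 → |·| = √(80²+80²) = √12800 ≈ 113.14, ∠ = arctan(80/80) ≈ 45.00°
|H| = 5 / 113.14 ≈ 0.044193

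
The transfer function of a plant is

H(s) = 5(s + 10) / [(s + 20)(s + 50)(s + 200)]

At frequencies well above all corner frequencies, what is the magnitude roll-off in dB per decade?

-40 dB/decade

Each pole contributes −20 dB/decade at high frequency; each zero contributes +20 dB/decade.
Net: 1 zero(s) − 3 pole(s) → -40 dB/decade.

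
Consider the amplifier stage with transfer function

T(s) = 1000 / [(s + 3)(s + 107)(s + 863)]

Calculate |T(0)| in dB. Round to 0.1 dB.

-48.9 dB

T(0) = 1000 / (3·107·863) ≈ 0.0036098
20 log₁₀(0.0036098) ≈ -48.85 dB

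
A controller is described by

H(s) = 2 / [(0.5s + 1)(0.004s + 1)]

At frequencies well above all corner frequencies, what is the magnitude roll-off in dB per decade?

-40 dB/decade

Each pole contributes −20 dB/decade at high frequency; each zero contributes +20 dB/decade.
Net: 0 zero(s) − 2 pole(s) → -40 dB/decade.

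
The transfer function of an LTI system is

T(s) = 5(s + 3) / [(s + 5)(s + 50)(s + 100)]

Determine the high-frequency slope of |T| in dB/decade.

-40 dB/decade

Each pole contributes −20 dB/decade at high frequency; each zero contributes +20 dB/decade.
Net: 1 zero(s) − 3 pole(s) → -40 dB/decade.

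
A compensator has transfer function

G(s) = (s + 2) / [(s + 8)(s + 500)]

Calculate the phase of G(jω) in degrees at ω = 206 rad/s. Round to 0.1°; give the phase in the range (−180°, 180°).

-20.7°

At s = jω = j206:
zero (s+2): 2 + j206 → |·| = √(2²+206²) = √42440 ≈ 206.01, ∠ = arctan(206/2) ≈ 89.44°
pole (s+8): 8 + j206 → |·| = √(8²+206²) = √42500 ≈ 206.16, ∠ = arctan(206/8) ≈ 87.78°
pole (s+500): 500 + j206 → |·| = √(500²+206²) = √292436 ≈ 540.77, ∠ = arctan(206/500) ≈ 22.39°
∠G = 89.44° − 110.17° = -20.73°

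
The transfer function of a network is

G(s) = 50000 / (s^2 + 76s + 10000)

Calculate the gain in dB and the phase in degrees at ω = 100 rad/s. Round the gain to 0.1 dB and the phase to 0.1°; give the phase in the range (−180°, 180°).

At s = jω = j100:
quadratic: (j100)² + 76·j100 + 10000 = 0 + j7600 → |·| ≈ 7600, ∠ ≈ 90.00°
|G| = 50000 / 7600 ≈ 6.5789
Gain = 20 log₁₀(6.5789) ≈ 16.36 dB
∠G = 0.00° − 90.00° = -90.00°

16.4 dB, -90.0°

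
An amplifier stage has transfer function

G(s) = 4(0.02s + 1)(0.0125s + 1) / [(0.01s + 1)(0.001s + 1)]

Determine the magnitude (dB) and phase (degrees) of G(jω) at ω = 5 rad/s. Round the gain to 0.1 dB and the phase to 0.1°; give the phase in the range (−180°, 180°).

12.1 dB, 6.1°

At ω = 5 rad/s:
zero (1 + j5·0.02) = 1 + j0.1 → |·| ≈ 1.005, ∠ ≈ 5.71°
zero (1 + j5·0.0125) = 1 + j0.0625 → |·| ≈ 1.002, ∠ ≈ 3.58°
pole (1 + j5·0.01) = 1 + j0.05 → |·| ≈ 1.0012, ∠ ≈ 2.86°
pole (1 + j5·0.001) = 1 + j0.005 → |·| ≈ 1, ∠ ≈ 0.29°
|G| = 4 · 1.005 · 1.002 / (1.0012 · 1) ≈ 4.0232
Gain = 20 log₁₀(4.0232) ≈ 12.09 dB
∠G = (5.71° + 3.58°) − (2.86° + 0.29°) = 6.14°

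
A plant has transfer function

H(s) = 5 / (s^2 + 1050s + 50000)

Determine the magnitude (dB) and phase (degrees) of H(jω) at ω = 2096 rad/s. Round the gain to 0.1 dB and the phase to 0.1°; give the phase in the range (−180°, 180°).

Substitute s = j2096:
Numerator: 5 = 5 + j0
Denominator: (j2096)^2 + 1050(j2096) + 50000 = -4343216 + j2200800
|N| = √(5² + 0²) ≈ 5, ∠N ≈ 0.00°
|D| = √(4343216² + 2200800²) ≈ 4.869e+06, ∠D ≈ 153.13°
|H| = 5 / 4.869e+06 ≈ 1.0269e-06
Gain = 20 log₁₀(1.0269e-06) ≈ -119.77 dB
∠H = 0.00° − 153.13° = -153.13°

-119.8 dB, -153.1°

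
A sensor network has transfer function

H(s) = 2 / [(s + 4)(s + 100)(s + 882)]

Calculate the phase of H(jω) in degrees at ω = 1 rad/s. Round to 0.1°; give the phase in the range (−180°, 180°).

At s = jω = j1:
pole (s+4): 4 + j1 → |·| = √(4²+1²) = √17 ≈ 4.1231, ∠ = arctan(1/4) ≈ 14.04°
pole (s+100): 100 + j1 → |·| = √(100²+1²) = √10001 ≈ 100, ∠ = arctan(1/100) ≈ 0.57°
pole (s+882): 882 + j1 → |·| = √(882²+1²) = √777925 ≈ 882, ∠ = arctan(1/882) ≈ 0.06°
∠H = 0.00° − 14.67° = -14.67°

-14.7°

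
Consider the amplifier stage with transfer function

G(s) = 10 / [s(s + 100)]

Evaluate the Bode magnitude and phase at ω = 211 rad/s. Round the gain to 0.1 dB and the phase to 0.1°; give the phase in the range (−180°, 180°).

-73.9 dB, -154.6°

At s = jω = j211:
pole (s+100): 100 + j211 → |·| = √(100²+211²) = √54521 ≈ 233.5, ∠ = arctan(211/100) ≈ 64.64°
pole at origin: |s| = 211, ∠ = 90.00° (in denominator)
|G| = 10 / 49268 ≈ 0.00020297
Gain = 20 log₁₀(0.00020297) ≈ -73.85 dB
∠G = 0.00° − 154.64° = -154.64°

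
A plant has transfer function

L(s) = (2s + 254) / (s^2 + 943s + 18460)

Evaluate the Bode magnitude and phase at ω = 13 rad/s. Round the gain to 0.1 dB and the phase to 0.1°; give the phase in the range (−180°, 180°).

Substitute s = j13:
Numerator: 2(j13) + 254 = 254 + j26
Denominator: (j13)^2 + 943(j13) + 18460 = 18291 + j12259
|N| = √(254² + 26²) ≈ 255.33, ∠N ≈ 5.84°
|D| = √(18291² + 12259²) ≈ 22019, ∠D ≈ 33.83°
|L| = 255.33 / 22019 ≈ 0.011596
Gain = 20 log₁₀(0.011596) ≈ -38.71 dB
∠L = 5.84° − 33.83° = -27.99°

-38.7 dB, -28.0°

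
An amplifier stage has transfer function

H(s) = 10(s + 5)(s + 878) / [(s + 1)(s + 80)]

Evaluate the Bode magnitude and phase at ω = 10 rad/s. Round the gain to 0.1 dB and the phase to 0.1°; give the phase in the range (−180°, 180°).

At s = jω = j10:
zero (s+5): 5 + j10 → |·| = √(5²+10²) = √125 ≈ 11.18, ∠ = arctan(10/5) ≈ 63.43°
zero (s+878): 878 + j10 → |·| = √(878²+10²) = √770984 ≈ 878.06, ∠ = arctan(10/878) ≈ 0.65°
pole (s+1): 1 + j10 → |·| = √(1²+10²) = √101 ≈ 10.05, ∠ = arctan(10/1) ≈ 84.29°
pole (s+80): 80 + j10 → |·| = √(80²+10²) = √6500 ≈ 80.623, ∠ = arctan(10/80) ≈ 7.13°
|H| = 10 · 9816.7 / 810.26 ≈ 121.15
Gain = 20 log₁₀(121.15) ≈ 41.67 dB
∠H = 64.08° − 91.42° = -27.34°

41.7 dB, -27.3°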